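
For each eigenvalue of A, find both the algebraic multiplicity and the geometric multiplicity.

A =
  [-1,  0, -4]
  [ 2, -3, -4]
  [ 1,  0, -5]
λ = -3: alg = 3, geom = 2

Step 1 — factor the characteristic polynomial to read off the algebraic multiplicities:
  χ_A(x) = (x + 3)^3

Step 2 — compute geometric multiplicities via the rank-nullity identity g(λ) = n − rank(A − λI):
  rank(A − (-3)·I) = 1, so dim ker(A − (-3)·I) = n − 1 = 2

Summary:
  λ = -3: algebraic multiplicity = 3, geometric multiplicity = 2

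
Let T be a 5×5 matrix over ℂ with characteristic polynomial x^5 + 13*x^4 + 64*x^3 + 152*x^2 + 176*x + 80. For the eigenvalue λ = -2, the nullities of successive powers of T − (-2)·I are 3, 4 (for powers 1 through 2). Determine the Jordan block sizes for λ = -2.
Block sizes for λ = -2: [2, 1, 1]

From the dimensions of kernels of powers, the number of Jordan blocks of size at least j is d_j − d_{j−1} where d_j = dim ker(N^j) (with d_0 = 0). Computing the differences gives [3, 1].
The number of blocks of size exactly k is (#blocks of size ≥ k) − (#blocks of size ≥ k + 1), so the partition is: 2 block(s) of size 1, 1 block(s) of size 2.
In nonincreasing order the block sizes are [2, 1, 1].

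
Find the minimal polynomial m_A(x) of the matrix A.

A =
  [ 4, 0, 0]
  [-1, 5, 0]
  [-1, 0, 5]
x^2 - 9*x + 20

The characteristic polynomial is χ_A(x) = (x - 5)^2*(x - 4), so the eigenvalues are known. The minimal polynomial is
  m_A(x) = Π_λ (x − λ)^{k_λ}
where k_λ is the size of the *largest* Jordan block for λ (equivalently, the smallest k with (A − λI)^k v = 0 for every generalised eigenvector v of λ).

  λ = 4: largest Jordan block has size 1, contributing (x − 4)
  λ = 5: largest Jordan block has size 1, contributing (x − 5)

So m_A(x) = (x - 5)*(x - 4) = x^2 - 9*x + 20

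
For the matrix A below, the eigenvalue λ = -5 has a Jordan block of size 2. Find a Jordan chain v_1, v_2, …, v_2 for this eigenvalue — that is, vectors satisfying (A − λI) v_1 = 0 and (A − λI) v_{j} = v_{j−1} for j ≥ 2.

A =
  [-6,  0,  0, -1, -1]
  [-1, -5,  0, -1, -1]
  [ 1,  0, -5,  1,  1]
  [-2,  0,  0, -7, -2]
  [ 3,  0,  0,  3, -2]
A Jordan chain for λ = -5 of length 2:
v_1 = (-1, -1, 1, -2, 3)ᵀ
v_2 = (1, 0, 0, 0, 0)ᵀ

Let N = A − (-5)·I. We want v_2 with N^2 v_2 = 0 but N^1 v_2 ≠ 0; then v_{j-1} := N · v_j for j = 2, …, 2.

Pick v_2 = (1, 0, 0, 0, 0)ᵀ.
Then v_1 = N · v_2 = (-1, -1, 1, -2, 3)ᵀ.

Sanity check: (A − (-5)·I) v_1 = (0, 0, 0, 0, 0)ᵀ = 0. ✓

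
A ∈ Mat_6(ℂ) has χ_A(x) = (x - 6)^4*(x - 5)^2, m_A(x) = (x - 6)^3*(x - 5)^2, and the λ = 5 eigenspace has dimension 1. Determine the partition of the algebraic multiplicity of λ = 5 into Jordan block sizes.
Block sizes for λ = 5: [2]

Step 1 — from the characteristic polynomial, algebraic multiplicity of λ = 5 is 2. From dim ker(A − (5)·I) = 1, there are exactly 1 Jordan blocks for λ = 5.
Step 2 — from the minimal polynomial, the factor (x − 5)^2 tells us the largest block for λ = 5 has size 2.
Step 3 — with total size 2, 1 blocks, and largest block 2, the block sizes (in nonincreasing order) are [2].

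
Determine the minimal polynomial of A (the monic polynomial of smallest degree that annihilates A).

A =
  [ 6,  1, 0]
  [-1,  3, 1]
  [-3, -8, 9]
x^3 - 18*x^2 + 108*x - 216

The characteristic polynomial is χ_A(x) = (x - 6)^3, so the eigenvalues are known. The minimal polynomial is
  m_A(x) = Π_λ (x − λ)^{k_λ}
where k_λ is the size of the *largest* Jordan block for λ (equivalently, the smallest k with (A − λI)^k v = 0 for every generalised eigenvector v of λ).

  λ = 6: largest Jordan block has size 3, contributing (x − 6)^3

So m_A(x) = (x - 6)^3 = x^3 - 18*x^2 + 108*x - 216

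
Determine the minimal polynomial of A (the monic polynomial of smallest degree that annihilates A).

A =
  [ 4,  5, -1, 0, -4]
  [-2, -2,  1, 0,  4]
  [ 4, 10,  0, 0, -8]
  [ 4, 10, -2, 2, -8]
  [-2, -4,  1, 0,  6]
x^3 - 6*x^2 + 12*x - 8

The characteristic polynomial is χ_A(x) = (x - 2)^5, so the eigenvalues are known. The minimal polynomial is
  m_A(x) = Π_λ (x − λ)^{k_λ}
where k_λ is the size of the *largest* Jordan block for λ (equivalently, the smallest k with (A − λI)^k v = 0 for every generalised eigenvector v of λ).

  λ = 2: largest Jordan block has size 3, contributing (x − 2)^3

So m_A(x) = (x - 2)^3 = x^3 - 6*x^2 + 12*x - 8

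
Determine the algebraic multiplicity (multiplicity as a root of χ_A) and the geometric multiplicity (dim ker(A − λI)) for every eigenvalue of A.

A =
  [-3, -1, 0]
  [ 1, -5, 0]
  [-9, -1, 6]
λ = -4: alg = 2, geom = 1; λ = 6: alg = 1, geom = 1

Step 1 — factor the characteristic polynomial to read off the algebraic multiplicities:
  χ_A(x) = (x - 6)*(x + 4)^2

Step 2 — compute geometric multiplicities via the rank-nullity identity g(λ) = n − rank(A − λI):
  rank(A − (-4)·I) = 2, so dim ker(A − (-4)·I) = n − 2 = 1
  rank(A − (6)·I) = 2, so dim ker(A − (6)·I) = n − 2 = 1

Summary:
  λ = -4: algebraic multiplicity = 2, geometric multiplicity = 1
  λ = 6: algebraic multiplicity = 1, geometric multiplicity = 1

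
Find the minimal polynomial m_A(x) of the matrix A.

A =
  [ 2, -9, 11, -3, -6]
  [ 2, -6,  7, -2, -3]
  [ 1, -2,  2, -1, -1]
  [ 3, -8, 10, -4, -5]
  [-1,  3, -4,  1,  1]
x^3 + 3*x^2 + 3*x + 1

The characteristic polynomial is χ_A(x) = (x + 1)^5, so the eigenvalues are known. The minimal polynomial is
  m_A(x) = Π_λ (x − λ)^{k_λ}
where k_λ is the size of the *largest* Jordan block for λ (equivalently, the smallest k with (A − λI)^k v = 0 for every generalised eigenvector v of λ).

  λ = -1: largest Jordan block has size 3, contributing (x + 1)^3

So m_A(x) = (x + 1)^3 = x^3 + 3*x^2 + 3*x + 1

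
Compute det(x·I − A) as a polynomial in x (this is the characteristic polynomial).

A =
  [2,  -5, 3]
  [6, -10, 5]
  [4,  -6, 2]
x^3 + 6*x^2 + 12*x + 8

Expanding det(x·I − A) (e.g. by cofactor expansion or by noting that A is similar to its Jordan form J, which has the same characteristic polynomial as A) gives
  χ_A(x) = x^3 + 6*x^2 + 12*x + 8
which factors as (x + 2)^3. The eigenvalues (with algebraic multiplicities) are λ = -2 with multiplicity 3.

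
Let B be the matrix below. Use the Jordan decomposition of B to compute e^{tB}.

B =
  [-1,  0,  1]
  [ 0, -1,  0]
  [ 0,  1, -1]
e^{tB} =
  [exp(-t), t^2*exp(-t)/2, t*exp(-t)]
  [0, exp(-t), 0]
  [0, t*exp(-t), exp(-t)]

Strategy: write B = P · J · P⁻¹ where J is a Jordan canonical form, so e^{tB} = P · e^{tJ} · P⁻¹, and e^{tJ} can be computed block-by-block.

B has Jordan form
J =
  [-1,  1,  0]
  [ 0, -1,  1]
  [ 0,  0, -1]
(up to reordering of blocks).

Per-block formulas:
  For a 3×3 Jordan block J_3(-1): exp(t · J_3(-1)) = e^(-1t)·(I + t·N + (t^2/2)·N^2), where N is the 3×3 nilpotent shift.

After assembling e^{tJ} and conjugating by P, we get:

e^{tB} =
  [exp(-t), t^2*exp(-t)/2, t*exp(-t)]
  [0, exp(-t), 0]
  [0, t*exp(-t), exp(-t)]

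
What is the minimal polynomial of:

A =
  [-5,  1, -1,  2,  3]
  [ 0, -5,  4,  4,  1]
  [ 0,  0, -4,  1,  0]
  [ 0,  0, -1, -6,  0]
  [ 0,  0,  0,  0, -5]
x^3 + 15*x^2 + 75*x + 125

The characteristic polynomial is χ_A(x) = (x + 5)^5, so the eigenvalues are known. The minimal polynomial is
  m_A(x) = Π_λ (x − λ)^{k_λ}
where k_λ is the size of the *largest* Jordan block for λ (equivalently, the smallest k with (A − λI)^k v = 0 for every generalised eigenvector v of λ).

  λ = -5: largest Jordan block has size 3, contributing (x + 5)^3

So m_A(x) = (x + 5)^3 = x^3 + 15*x^2 + 75*x + 125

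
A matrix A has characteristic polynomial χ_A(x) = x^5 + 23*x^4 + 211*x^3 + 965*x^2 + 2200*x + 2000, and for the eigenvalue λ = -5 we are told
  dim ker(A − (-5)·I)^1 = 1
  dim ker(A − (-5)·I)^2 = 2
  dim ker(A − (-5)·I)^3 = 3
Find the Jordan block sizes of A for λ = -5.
Block sizes for λ = -5: [3]

From the dimensions of kernels of powers, the number of Jordan blocks of size at least j is d_j − d_{j−1} where d_j = dim ker(N^j) (with d_0 = 0). Computing the differences gives [1, 1, 1].
The number of blocks of size exactly k is (#blocks of size ≥ k) − (#blocks of size ≥ k + 1), so the partition is: 1 block(s) of size 3.
In nonincreasing order the block sizes are [3].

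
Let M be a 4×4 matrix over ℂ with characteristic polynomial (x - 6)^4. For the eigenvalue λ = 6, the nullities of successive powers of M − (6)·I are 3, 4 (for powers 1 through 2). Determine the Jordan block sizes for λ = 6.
Block sizes for λ = 6: [2, 1, 1]

From the dimensions of kernels of powers, the number of Jordan blocks of size at least j is d_j − d_{j−1} where d_j = dim ker(N^j) (with d_0 = 0). Computing the differences gives [3, 1].
The number of blocks of size exactly k is (#blocks of size ≥ k) − (#blocks of size ≥ k + 1), so the partition is: 2 block(s) of size 1, 1 block(s) of size 2.
In nonincreasing order the block sizes are [2, 1, 1].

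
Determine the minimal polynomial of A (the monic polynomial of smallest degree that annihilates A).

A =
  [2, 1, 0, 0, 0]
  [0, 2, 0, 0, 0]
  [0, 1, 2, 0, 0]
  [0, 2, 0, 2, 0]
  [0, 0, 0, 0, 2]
x^2 - 4*x + 4

The characteristic polynomial is χ_A(x) = (x - 2)^5, so the eigenvalues are known. The minimal polynomial is
  m_A(x) = Π_λ (x − λ)^{k_λ}
where k_λ is the size of the *largest* Jordan block for λ (equivalently, the smallest k with (A − λI)^k v = 0 for every generalised eigenvector v of λ).

  λ = 2: largest Jordan block has size 2, contributing (x − 2)^2

So m_A(x) = (x - 2)^2 = x^2 - 4*x + 4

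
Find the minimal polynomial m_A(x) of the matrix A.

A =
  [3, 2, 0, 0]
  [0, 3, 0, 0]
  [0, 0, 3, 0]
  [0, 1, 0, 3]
x^2 - 6*x + 9

The characteristic polynomial is χ_A(x) = (x - 3)^4, so the eigenvalues are known. The minimal polynomial is
  m_A(x) = Π_λ (x − λ)^{k_λ}
where k_λ is the size of the *largest* Jordan block for λ (equivalently, the smallest k with (A − λI)^k v = 0 for every generalised eigenvector v of λ).

  λ = 3: largest Jordan block has size 2, contributing (x − 3)^2

So m_A(x) = (x - 3)^2 = x^2 - 6*x + 9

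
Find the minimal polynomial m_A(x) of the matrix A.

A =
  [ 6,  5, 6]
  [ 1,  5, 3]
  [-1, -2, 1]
x^3 - 12*x^2 + 48*x - 64

The characteristic polynomial is χ_A(x) = (x - 4)^3, so the eigenvalues are known. The minimal polynomial is
  m_A(x) = Π_λ (x − λ)^{k_λ}
where k_λ is the size of the *largest* Jordan block for λ (equivalently, the smallest k with (A − λI)^k v = 0 for every generalised eigenvector v of λ).

  λ = 4: largest Jordan block has size 3, contributing (x − 4)^3

So m_A(x) = (x - 4)^3 = x^3 - 12*x^2 + 48*x - 64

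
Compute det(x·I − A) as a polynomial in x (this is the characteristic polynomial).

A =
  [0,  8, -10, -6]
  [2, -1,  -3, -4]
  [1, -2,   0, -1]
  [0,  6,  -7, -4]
x^4 + 5*x^3 + 9*x^2 + 7*x + 2

Expanding det(x·I − A) (e.g. by cofactor expansion or by noting that A is similar to its Jordan form J, which has the same characteristic polynomial as A) gives
  χ_A(x) = x^4 + 5*x^3 + 9*x^2 + 7*x + 2
which factors as (x + 1)^3*(x + 2). The eigenvalues (with algebraic multiplicities) are λ = -2 with multiplicity 1, λ = -1 with multiplicity 3.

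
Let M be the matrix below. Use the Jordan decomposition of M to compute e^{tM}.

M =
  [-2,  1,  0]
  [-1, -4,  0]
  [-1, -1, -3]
e^{tM} =
  [t*exp(-3*t) + exp(-3*t), t*exp(-3*t), 0]
  [-t*exp(-3*t), -t*exp(-3*t) + exp(-3*t), 0]
  [-t*exp(-3*t), -t*exp(-3*t), exp(-3*t)]

Strategy: write M = P · J · P⁻¹ where J is a Jordan canonical form, so e^{tM} = P · e^{tJ} · P⁻¹, and e^{tJ} can be computed block-by-block.

M has Jordan form
J =
  [-3,  1,  0]
  [ 0, -3,  0]
  [ 0,  0, -3]
(up to reordering of blocks).

Per-block formulas:
  For a 1×1 block at λ = -3: exp(t · [-3]) = [e^(-3t)].
  For a 2×2 Jordan block J_2(-3): exp(t · J_2(-3)) = e^(-3t)·(I + t·N), where N is the 2×2 nilpotent shift.

After assembling e^{tJ} and conjugating by P, we get:

e^{tM} =
  [t*exp(-3*t) + exp(-3*t), t*exp(-3*t), 0]
  [-t*exp(-3*t), -t*exp(-3*t) + exp(-3*t), 0]
  [-t*exp(-3*t), -t*exp(-3*t), exp(-3*t)]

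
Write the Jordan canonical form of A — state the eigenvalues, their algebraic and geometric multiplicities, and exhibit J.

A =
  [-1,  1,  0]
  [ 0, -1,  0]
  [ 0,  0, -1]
J_2(-1) ⊕ J_1(-1)

The characteristic polynomial is
  det(x·I − A) = x^3 + 3*x^2 + 3*x + 1 = (x + 1)^3

Eigenvalues and multiplicities (the geometric multiplicity of λ is n − rank(A − λI), which equals the number of Jordan blocks for λ):
  λ = -1: algebraic multiplicity = 3, geometric multiplicity = 2

Determining the block sizes for each eigenvalue:
  λ = -1: 2 blocks summing to 3 forces exactly one block of size 2 and the rest size 1 → block sizes [2, 1]

Assembling the blocks gives a Jordan form
J =
  [-1,  1,  0]
  [ 0, -1,  0]
  [ 0,  0, -1]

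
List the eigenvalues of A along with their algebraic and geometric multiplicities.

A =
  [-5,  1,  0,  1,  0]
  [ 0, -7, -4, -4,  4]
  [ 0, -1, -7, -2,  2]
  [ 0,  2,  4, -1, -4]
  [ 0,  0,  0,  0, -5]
λ = -5: alg = 5, geom = 3

Step 1 — factor the characteristic polynomial to read off the algebraic multiplicities:
  χ_A(x) = (x + 5)^5

Step 2 — compute geometric multiplicities via the rank-nullity identity g(λ) = n − rank(A − λI):
  rank(A − (-5)·I) = 2, so dim ker(A − (-5)·I) = n − 2 = 3

Summary:
  λ = -5: algebraic multiplicity = 5, geometric multiplicity = 3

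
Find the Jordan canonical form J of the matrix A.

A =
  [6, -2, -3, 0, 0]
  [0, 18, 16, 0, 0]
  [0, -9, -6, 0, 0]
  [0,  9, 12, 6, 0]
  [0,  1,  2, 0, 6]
J_3(6) ⊕ J_1(6) ⊕ J_1(6)

The characteristic polynomial is
  det(x·I − A) = x^5 - 30*x^4 + 360*x^3 - 2160*x^2 + 6480*x - 7776 = (x - 6)^5

Eigenvalues and multiplicities (the geometric multiplicity of λ is n − rank(A − λI), which equals the number of Jordan blocks for λ):
  λ = 6: algebraic multiplicity = 5, geometric multiplicity = 3

Determining the block sizes for each eigenvalue:
  λ = 6: with am = 5 and gm = 3, the partition is not yet determined (e.g. several partitions of 5 into 3 parts exist). Let N = A − (6)·I. Computing rank(N^1) = 2, rank(N^2) = 1, rank(N^3) = 0; the number of blocks of size ≥ j is rank(N^{j−1}) − rank(N^j), giving [3, 1, 1]. So we have 1 block(s) of size 3, 2 block(s) of size 1 → block sizes [3, 1, 1]

Assembling the blocks gives a Jordan form
J =
  [6, 1, 0, 0, 0]
  [0, 6, 1, 0, 0]
  [0, 0, 6, 0, 0]
  [0, 0, 0, 6, 0]
  [0, 0, 0, 0, 6]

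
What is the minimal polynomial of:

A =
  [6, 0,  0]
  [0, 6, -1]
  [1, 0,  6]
x^3 - 18*x^2 + 108*x - 216

The characteristic polynomial is χ_A(x) = (x - 6)^3, so the eigenvalues are known. The minimal polynomial is
  m_A(x) = Π_λ (x − λ)^{k_λ}
where k_λ is the size of the *largest* Jordan block for λ (equivalently, the smallest k with (A − λI)^k v = 0 for every generalised eigenvector v of λ).

  λ = 6: largest Jordan block has size 3, contributing (x − 6)^3

So m_A(x) = (x - 6)^3 = x^3 - 18*x^2 + 108*x - 216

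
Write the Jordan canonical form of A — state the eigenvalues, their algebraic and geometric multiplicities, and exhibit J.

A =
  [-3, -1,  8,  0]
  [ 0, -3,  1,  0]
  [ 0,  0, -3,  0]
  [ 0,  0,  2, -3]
J_3(-3) ⊕ J_1(-3)

The characteristic polynomial is
  det(x·I − A) = x^4 + 12*x^3 + 54*x^2 + 108*x + 81 = (x + 3)^4

Eigenvalues and multiplicities (the geometric multiplicity of λ is n − rank(A − λI), which equals the number of Jordan blocks for λ):
  λ = -3: algebraic multiplicity = 4, geometric multiplicity = 2

Determining the block sizes for each eigenvalue:
  λ = -3: with am = 4 and gm = 2, the partition is not yet determined (e.g. several partitions of 4 into 2 parts exist). Let N = A − (-3)·I. Computing rank(N^1) = 2, rank(N^2) = 1, rank(N^3) = 0; the number of blocks of size ≥ j is rank(N^{j−1}) − rank(N^j), giving [2, 1, 1]. So we have 1 block(s) of size 3, 1 block(s) of size 1 → block sizes [3, 1]

Assembling the blocks gives a Jordan form
J =
  [-3,  1,  0,  0]
  [ 0, -3,  1,  0]
  [ 0,  0, -3,  0]
  [ 0,  0,  0, -3]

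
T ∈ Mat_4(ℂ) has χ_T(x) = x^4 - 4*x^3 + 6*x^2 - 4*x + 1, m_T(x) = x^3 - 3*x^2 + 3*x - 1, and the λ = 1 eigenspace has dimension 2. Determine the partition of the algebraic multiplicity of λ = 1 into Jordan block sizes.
Block sizes for λ = 1: [3, 1]

Step 1 — from the characteristic polynomial, algebraic multiplicity of λ = 1 is 4. From dim ker(T − (1)·I) = 2, there are exactly 2 Jordan blocks for λ = 1.
Step 2 — from the minimal polynomial, the factor (x − 1)^3 tells us the largest block for λ = 1 has size 3.
Step 3 — with total size 4, 2 blocks, and largest block 3, the block sizes (in nonincreasing order) are [3, 1].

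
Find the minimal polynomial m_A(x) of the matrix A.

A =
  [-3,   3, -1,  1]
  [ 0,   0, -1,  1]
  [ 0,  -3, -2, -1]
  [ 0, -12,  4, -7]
x^2 + 6*x + 9

The characteristic polynomial is χ_A(x) = (x + 3)^4, so the eigenvalues are known. The minimal polynomial is
  m_A(x) = Π_λ (x − λ)^{k_λ}
where k_λ is the size of the *largest* Jordan block for λ (equivalently, the smallest k with (A − λI)^k v = 0 for every generalised eigenvector v of λ).

  λ = -3: largest Jordan block has size 2, contributing (x + 3)^2

So m_A(x) = (x + 3)^2 = x^2 + 6*x + 9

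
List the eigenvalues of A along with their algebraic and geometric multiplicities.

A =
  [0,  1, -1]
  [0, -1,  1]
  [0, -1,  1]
λ = 0: alg = 3, geom = 2

Step 1 — factor the characteristic polynomial to read off the algebraic multiplicities:
  χ_A(x) = x^3

Step 2 — compute geometric multiplicities via the rank-nullity identity g(λ) = n − rank(A − λI):
  rank(A − (0)·I) = 1, so dim ker(A − (0)·I) = n − 1 = 2

Summary:
  λ = 0: algebraic multiplicity = 3, geometric multiplicity = 2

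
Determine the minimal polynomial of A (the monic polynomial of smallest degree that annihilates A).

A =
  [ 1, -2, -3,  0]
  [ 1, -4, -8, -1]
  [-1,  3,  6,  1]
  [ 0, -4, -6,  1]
x^3 - 3*x^2 + 3*x - 1

The characteristic polynomial is χ_A(x) = (x - 1)^4, so the eigenvalues are known. The minimal polynomial is
  m_A(x) = Π_λ (x − λ)^{k_λ}
where k_λ is the size of the *largest* Jordan block for λ (equivalently, the smallest k with (A − λI)^k v = 0 for every generalised eigenvector v of λ).

  λ = 1: largest Jordan block has size 3, contributing (x − 1)^3

So m_A(x) = (x - 1)^3 = x^3 - 3*x^2 + 3*x - 1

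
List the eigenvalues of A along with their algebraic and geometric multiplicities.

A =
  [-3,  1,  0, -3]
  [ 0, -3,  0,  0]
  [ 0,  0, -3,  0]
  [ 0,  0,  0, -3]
λ = -3: alg = 4, geom = 3

Step 1 — factor the characteristic polynomial to read off the algebraic multiplicities:
  χ_A(x) = (x + 3)^4

Step 2 — compute geometric multiplicities via the rank-nullity identity g(λ) = n − rank(A − λI):
  rank(A − (-3)·I) = 1, so dim ker(A − (-3)·I) = n − 1 = 3

Summary:
  λ = -3: algebraic multiplicity = 4, geometric multiplicity = 3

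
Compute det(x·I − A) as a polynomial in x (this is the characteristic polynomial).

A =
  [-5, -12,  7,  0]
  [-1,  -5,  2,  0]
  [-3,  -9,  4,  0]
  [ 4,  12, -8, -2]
x^4 + 8*x^3 + 24*x^2 + 32*x + 16

Expanding det(x·I − A) (e.g. by cofactor expansion or by noting that A is similar to its Jordan form J, which has the same characteristic polynomial as A) gives
  χ_A(x) = x^4 + 8*x^3 + 24*x^2 + 32*x + 16
which factors as (x + 2)^4. The eigenvalues (with algebraic multiplicities) are λ = -2 with multiplicity 4.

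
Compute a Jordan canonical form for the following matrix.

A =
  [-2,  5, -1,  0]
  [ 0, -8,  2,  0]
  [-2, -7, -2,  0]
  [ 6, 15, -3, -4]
J_3(-4) ⊕ J_1(-4)

The characteristic polynomial is
  det(x·I − A) = x^4 + 16*x^3 + 96*x^2 + 256*x + 256 = (x + 4)^4

Eigenvalues and multiplicities (the geometric multiplicity of λ is n − rank(A − λI), which equals the number of Jordan blocks for λ):
  λ = -4: algebraic multiplicity = 4, geometric multiplicity = 2

Determining the block sizes for each eigenvalue:
  λ = -4: with am = 4 and gm = 2, the partition is not yet determined (e.g. several partitions of 4 into 2 parts exist). Let N = A − (-4)·I. Computing rank(N^1) = 2, rank(N^2) = 1, rank(N^3) = 0; the number of blocks of size ≥ j is rank(N^{j−1}) − rank(N^j), giving [2, 1, 1]. So we have 1 block(s) of size 3, 1 block(s) of size 1 → block sizes [3, 1]

Assembling the blocks gives a Jordan form
J =
  [-4,  1,  0,  0]
  [ 0, -4,  1,  0]
  [ 0,  0, -4,  0]
  [ 0,  0,  0, -4]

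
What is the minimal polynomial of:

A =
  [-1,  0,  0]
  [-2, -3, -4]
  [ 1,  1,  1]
x^2 + 2*x + 1

The characteristic polynomial is χ_A(x) = (x + 1)^3, so the eigenvalues are known. The minimal polynomial is
  m_A(x) = Π_λ (x − λ)^{k_λ}
where k_λ is the size of the *largest* Jordan block for λ (equivalently, the smallest k with (A − λI)^k v = 0 for every generalised eigenvector v of λ).

  λ = -1: largest Jordan block has size 2, contributing (x + 1)^2

So m_A(x) = (x + 1)^2 = x^2 + 2*x + 1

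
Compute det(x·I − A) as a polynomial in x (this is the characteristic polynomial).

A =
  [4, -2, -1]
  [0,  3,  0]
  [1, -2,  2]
x^3 - 9*x^2 + 27*x - 27

Expanding det(x·I − A) (e.g. by cofactor expansion or by noting that A is similar to its Jordan form J, which has the same characteristic polynomial as A) gives
  χ_A(x) = x^3 - 9*x^2 + 27*x - 27
which factors as (x - 3)^3. The eigenvalues (with algebraic multiplicities) are λ = 3 with multiplicity 3.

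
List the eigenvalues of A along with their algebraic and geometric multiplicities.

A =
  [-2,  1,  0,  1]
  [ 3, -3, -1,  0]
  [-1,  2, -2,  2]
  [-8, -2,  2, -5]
λ = -3: alg = 4, geom = 2

Step 1 — factor the characteristic polynomial to read off the algebraic multiplicities:
  χ_A(x) = (x + 3)^4

Step 2 — compute geometric multiplicities via the rank-nullity identity g(λ) = n − rank(A − λI):
  rank(A − (-3)·I) = 2, so dim ker(A − (-3)·I) = n − 2 = 2

Summary:
  λ = -3: algebraic multiplicity = 4, geometric multiplicity = 2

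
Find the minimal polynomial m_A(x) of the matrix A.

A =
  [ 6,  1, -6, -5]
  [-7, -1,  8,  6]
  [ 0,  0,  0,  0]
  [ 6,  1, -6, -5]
x^3

The characteristic polynomial is χ_A(x) = x^4, so the eigenvalues are known. The minimal polynomial is
  m_A(x) = Π_λ (x − λ)^{k_λ}
where k_λ is the size of the *largest* Jordan block for λ (equivalently, the smallest k with (A − λI)^k v = 0 for every generalised eigenvector v of λ).

  λ = 0: largest Jordan block has size 3, contributing (x − 0)^3

So m_A(x) = x^3 = x^3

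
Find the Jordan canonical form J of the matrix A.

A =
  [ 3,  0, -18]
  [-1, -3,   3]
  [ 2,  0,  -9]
J_2(-3) ⊕ J_1(-3)

The characteristic polynomial is
  det(x·I − A) = x^3 + 9*x^2 + 27*x + 27 = (x + 3)^3

Eigenvalues and multiplicities (the geometric multiplicity of λ is n − rank(A − λI), which equals the number of Jordan blocks for λ):
  λ = -3: algebraic multiplicity = 3, geometric multiplicity = 2

Determining the block sizes for each eigenvalue:
  λ = -3: 2 blocks summing to 3 forces exactly one block of size 2 and the rest size 1 → block sizes [2, 1]

Assembling the blocks gives a Jordan form
J =
  [-3,  1,  0]
  [ 0, -3,  0]
  [ 0,  0, -3]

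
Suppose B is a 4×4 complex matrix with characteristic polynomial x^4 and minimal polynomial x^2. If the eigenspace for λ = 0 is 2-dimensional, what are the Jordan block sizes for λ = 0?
Block sizes for λ = 0: [2, 2]

Step 1 — from the characteristic polynomial, algebraic multiplicity of λ = 0 is 4. From dim ker(B − (0)·I) = 2, there are exactly 2 Jordan blocks for λ = 0.
Step 2 — from the minimal polynomial, the factor (x − 0)^2 tells us the largest block for λ = 0 has size 2.
Step 3 — with total size 4, 2 blocks, and largest block 2, the block sizes (in nonincreasing order) are [2, 2].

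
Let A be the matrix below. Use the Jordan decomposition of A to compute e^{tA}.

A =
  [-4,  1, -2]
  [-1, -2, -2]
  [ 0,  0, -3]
e^{tA} =
  [-t*exp(-3*t) + exp(-3*t), t*exp(-3*t), -2*t*exp(-3*t)]
  [-t*exp(-3*t), t*exp(-3*t) + exp(-3*t), -2*t*exp(-3*t)]
  [0, 0, exp(-3*t)]

Strategy: write A = P · J · P⁻¹ where J is a Jordan canonical form, so e^{tA} = P · e^{tJ} · P⁻¹, and e^{tJ} can be computed block-by-block.

A has Jordan form
J =
  [-3,  1,  0]
  [ 0, -3,  0]
  [ 0,  0, -3]
(up to reordering of blocks).

Per-block formulas:
  For a 2×2 Jordan block J_2(-3): exp(t · J_2(-3)) = e^(-3t)·(I + t·N), where N is the 2×2 nilpotent shift.
  For a 1×1 block at λ = -3: exp(t · [-3]) = [e^(-3t)].

After assembling e^{tJ} and conjugating by P, we get:

e^{tA} =
  [-t*exp(-3*t) + exp(-3*t), t*exp(-3*t), -2*t*exp(-3*t)]
  [-t*exp(-3*t), t*exp(-3*t) + exp(-3*t), -2*t*exp(-3*t)]
  [0, 0, exp(-3*t)]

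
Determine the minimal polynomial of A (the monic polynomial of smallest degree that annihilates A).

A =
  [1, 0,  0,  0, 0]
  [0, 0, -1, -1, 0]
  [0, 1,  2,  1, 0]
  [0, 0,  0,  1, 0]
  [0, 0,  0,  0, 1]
x^2 - 2*x + 1

The characteristic polynomial is χ_A(x) = (x - 1)^5, so the eigenvalues are known. The minimal polynomial is
  m_A(x) = Π_λ (x − λ)^{k_λ}
where k_λ is the size of the *largest* Jordan block for λ (equivalently, the smallest k with (A − λI)^k v = 0 for every generalised eigenvector v of λ).

  λ = 1: largest Jordan block has size 2, contributing (x − 1)^2

So m_A(x) = (x - 1)^2 = x^2 - 2*x + 1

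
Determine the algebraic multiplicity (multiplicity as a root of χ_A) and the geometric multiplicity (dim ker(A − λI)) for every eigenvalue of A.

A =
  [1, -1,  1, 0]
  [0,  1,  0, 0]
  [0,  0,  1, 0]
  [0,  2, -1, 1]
λ = 1: alg = 4, geom = 2

Step 1 — factor the characteristic polynomial to read off the algebraic multiplicities:
  χ_A(x) = (x - 1)^4

Step 2 — compute geometric multiplicities via the rank-nullity identity g(λ) = n − rank(A − λI):
  rank(A − (1)·I) = 2, so dim ker(A − (1)·I) = n − 2 = 2

Summary:
  λ = 1: algebraic multiplicity = 4, geometric multiplicity = 2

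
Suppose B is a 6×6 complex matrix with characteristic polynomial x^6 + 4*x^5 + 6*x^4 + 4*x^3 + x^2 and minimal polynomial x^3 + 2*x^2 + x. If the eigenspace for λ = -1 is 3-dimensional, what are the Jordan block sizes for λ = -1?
Block sizes for λ = -1: [2, 1, 1]

Step 1 — from the characteristic polynomial, algebraic multiplicity of λ = -1 is 4. From dim ker(B − (-1)·I) = 3, there are exactly 3 Jordan blocks for λ = -1.
Step 2 — from the minimal polynomial, the factor (x + 1)^2 tells us the largest block for λ = -1 has size 2.
Step 3 — with total size 4, 3 blocks, and largest block 2, the block sizes (in nonincreasing order) are [2, 1, 1].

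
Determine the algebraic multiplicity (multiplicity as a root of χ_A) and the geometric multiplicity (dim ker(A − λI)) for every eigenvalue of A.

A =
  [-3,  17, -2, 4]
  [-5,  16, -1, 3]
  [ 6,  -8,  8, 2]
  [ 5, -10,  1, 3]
λ = 6: alg = 4, geom = 2

Step 1 — factor the characteristic polynomial to read off the algebraic multiplicities:
  χ_A(x) = (x - 6)^4

Step 2 — compute geometric multiplicities via the rank-nullity identity g(λ) = n − rank(A − λI):
  rank(A − (6)·I) = 2, so dim ker(A − (6)·I) = n − 2 = 2

Summary:
  λ = 6: algebraic multiplicity = 4, geometric multiplicity = 2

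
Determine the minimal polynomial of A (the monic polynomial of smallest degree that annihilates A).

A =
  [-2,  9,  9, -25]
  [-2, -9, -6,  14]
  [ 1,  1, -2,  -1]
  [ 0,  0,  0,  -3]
x^3 + 13*x^2 + 55*x + 75

The characteristic polynomial is χ_A(x) = (x + 3)^2*(x + 5)^2, so the eigenvalues are known. The minimal polynomial is
  m_A(x) = Π_λ (x − λ)^{k_λ}
where k_λ is the size of the *largest* Jordan block for λ (equivalently, the smallest k with (A − λI)^k v = 0 for every generalised eigenvector v of λ).

  λ = -5: largest Jordan block has size 2, contributing (x + 5)^2
  λ = -3: largest Jordan block has size 1, contributing (x + 3)

So m_A(x) = (x + 3)*(x + 5)^2 = x^3 + 13*x^2 + 55*x + 75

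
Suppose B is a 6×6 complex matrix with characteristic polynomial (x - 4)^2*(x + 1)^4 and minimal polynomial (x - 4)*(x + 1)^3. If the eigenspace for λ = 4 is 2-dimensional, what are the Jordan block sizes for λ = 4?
Block sizes for λ = 4: [1, 1]

Step 1 — from the characteristic polynomial, algebraic multiplicity of λ = 4 is 2. From dim ker(B − (4)·I) = 2, there are exactly 2 Jordan blocks for λ = 4.
Step 2 — from the minimal polynomial, the factor (x − 4) tells us the largest block for λ = 4 has size 1.
Step 3 — with total size 2, 2 blocks, and largest block 1, the block sizes (in nonincreasing order) are [1, 1].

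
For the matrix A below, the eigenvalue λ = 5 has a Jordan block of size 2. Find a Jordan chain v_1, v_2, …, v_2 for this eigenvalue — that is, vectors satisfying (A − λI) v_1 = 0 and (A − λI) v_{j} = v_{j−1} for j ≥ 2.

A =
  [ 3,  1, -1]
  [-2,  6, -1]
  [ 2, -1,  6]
A Jordan chain for λ = 5 of length 2:
v_1 = (-2, -2, 2)ᵀ
v_2 = (1, 0, 0)ᵀ

Let N = A − (5)·I. We want v_2 with N^2 v_2 = 0 but N^1 v_2 ≠ 0; then v_{j-1} := N · v_j for j = 2, …, 2.

Pick v_2 = (1, 0, 0)ᵀ.
Then v_1 = N · v_2 = (-2, -2, 2)ᵀ.

Sanity check: (A − (5)·I) v_1 = (0, 0, 0)ᵀ = 0. ✓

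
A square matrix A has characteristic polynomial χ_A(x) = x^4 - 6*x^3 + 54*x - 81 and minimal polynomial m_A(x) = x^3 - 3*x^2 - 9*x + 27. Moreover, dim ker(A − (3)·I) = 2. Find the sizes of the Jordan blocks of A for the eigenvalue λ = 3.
Block sizes for λ = 3: [2, 1]

Step 1 — from the characteristic polynomial, algebraic multiplicity of λ = 3 is 3. From dim ker(A − (3)·I) = 2, there are exactly 2 Jordan blocks for λ = 3.
Step 2 — from the minimal polynomial, the factor (x − 3)^2 tells us the largest block for λ = 3 has size 2.
Step 3 — with total size 3, 2 blocks, and largest block 2, the block sizes (in nonincreasing order) are [2, 1].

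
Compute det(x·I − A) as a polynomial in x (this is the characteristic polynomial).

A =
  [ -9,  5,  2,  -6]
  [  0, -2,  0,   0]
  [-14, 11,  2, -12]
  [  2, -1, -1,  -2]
x^4 + 11*x^3 + 42*x^2 + 68*x + 40

Expanding det(x·I − A) (e.g. by cofactor expansion or by noting that A is similar to its Jordan form J, which has the same characteristic polynomial as A) gives
  χ_A(x) = x^4 + 11*x^3 + 42*x^2 + 68*x + 40
which factors as (x + 2)^3*(x + 5). The eigenvalues (with algebraic multiplicities) are λ = -5 with multiplicity 1, λ = -2 with multiplicity 3.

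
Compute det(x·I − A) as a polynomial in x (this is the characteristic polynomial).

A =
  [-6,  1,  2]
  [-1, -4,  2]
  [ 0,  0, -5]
x^3 + 15*x^2 + 75*x + 125

Expanding det(x·I − A) (e.g. by cofactor expansion or by noting that A is similar to its Jordan form J, which has the same characteristic polynomial as A) gives
  χ_A(x) = x^3 + 15*x^2 + 75*x + 125
which factors as (x + 5)^3. The eigenvalues (with algebraic multiplicities) are λ = -5 with multiplicity 3.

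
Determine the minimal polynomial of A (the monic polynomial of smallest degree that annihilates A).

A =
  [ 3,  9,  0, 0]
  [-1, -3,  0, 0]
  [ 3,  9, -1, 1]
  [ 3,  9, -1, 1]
x^2

The characteristic polynomial is χ_A(x) = x^4, so the eigenvalues are known. The minimal polynomial is
  m_A(x) = Π_λ (x − λ)^{k_λ}
where k_λ is the size of the *largest* Jordan block for λ (equivalently, the smallest k with (A − λI)^k v = 0 for every generalised eigenvector v of λ).

  λ = 0: largest Jordan block has size 2, contributing (x − 0)^2

So m_A(x) = x^2 = x^2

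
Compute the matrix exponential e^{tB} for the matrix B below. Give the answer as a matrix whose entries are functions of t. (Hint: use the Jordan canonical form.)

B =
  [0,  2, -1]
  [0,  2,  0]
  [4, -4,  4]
e^{tB} =
  [-2*t*exp(2*t) + exp(2*t), 2*t*exp(2*t), -t*exp(2*t)]
  [0, exp(2*t), 0]
  [4*t*exp(2*t), -4*t*exp(2*t), 2*t*exp(2*t) + exp(2*t)]

Strategy: write B = P · J · P⁻¹ where J is a Jordan canonical form, so e^{tB} = P · e^{tJ} · P⁻¹, and e^{tJ} can be computed block-by-block.

B has Jordan form
J =
  [2, 1, 0]
  [0, 2, 0]
  [0, 0, 2]
(up to reordering of blocks).

Per-block formulas:
  For a 1×1 block at λ = 2: exp(t · [2]) = [e^(2t)].
  For a 2×2 Jordan block J_2(2): exp(t · J_2(2)) = e^(2t)·(I + t·N), where N is the 2×2 nilpotent shift.

After assembling e^{tJ} and conjugating by P, we get:

e^{tB} =
  [-2*t*exp(2*t) + exp(2*t), 2*t*exp(2*t), -t*exp(2*t)]
  [0, exp(2*t), 0]
  [4*t*exp(2*t), -4*t*exp(2*t), 2*t*exp(2*t) + exp(2*t)]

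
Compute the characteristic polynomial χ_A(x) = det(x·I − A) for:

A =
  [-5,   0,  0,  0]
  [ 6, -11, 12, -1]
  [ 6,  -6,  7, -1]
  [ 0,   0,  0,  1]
x^4 + 8*x^3 + 6*x^2 - 40*x + 25

Expanding det(x·I − A) (e.g. by cofactor expansion or by noting that A is similar to its Jordan form J, which has the same characteristic polynomial as A) gives
  χ_A(x) = x^4 + 8*x^3 + 6*x^2 - 40*x + 25
which factors as (x - 1)^2*(x + 5)^2. The eigenvalues (with algebraic multiplicities) are λ = -5 with multiplicity 2, λ = 1 with multiplicity 2.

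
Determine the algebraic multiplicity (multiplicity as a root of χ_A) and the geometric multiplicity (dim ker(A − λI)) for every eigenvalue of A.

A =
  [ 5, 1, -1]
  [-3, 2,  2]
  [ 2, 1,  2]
λ = 3: alg = 3, geom = 1

Step 1 — factor the characteristic polynomial to read off the algebraic multiplicities:
  χ_A(x) = (x - 3)^3

Step 2 — compute geometric multiplicities via the rank-nullity identity g(λ) = n − rank(A − λI):
  rank(A − (3)·I) = 2, so dim ker(A − (3)·I) = n − 2 = 1

Summary:
  λ = 3: algebraic multiplicity = 3, geometric multiplicity = 1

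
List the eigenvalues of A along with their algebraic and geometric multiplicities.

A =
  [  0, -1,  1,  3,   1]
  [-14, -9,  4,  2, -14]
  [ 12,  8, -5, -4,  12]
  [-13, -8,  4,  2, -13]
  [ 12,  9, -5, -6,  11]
λ = -1: alg = 4, geom = 2; λ = 3: alg = 1, geom = 1

Step 1 — factor the characteristic polynomial to read off the algebraic multiplicities:
  χ_A(x) = (x - 3)*(x + 1)^4

Step 2 — compute geometric multiplicities via the rank-nullity identity g(λ) = n − rank(A − λI):
  rank(A − (-1)·I) = 3, so dim ker(A − (-1)·I) = n − 3 = 2
  rank(A − (3)·I) = 4, so dim ker(A − (3)·I) = n − 4 = 1

Summary:
  λ = -1: algebraic multiplicity = 4, geometric multiplicity = 2
  λ = 3: algebraic multiplicity = 1, geometric multiplicity = 1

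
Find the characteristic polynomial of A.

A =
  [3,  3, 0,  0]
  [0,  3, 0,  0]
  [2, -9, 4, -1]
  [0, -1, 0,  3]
x^4 - 13*x^3 + 63*x^2 - 135*x + 108

Expanding det(x·I − A) (e.g. by cofactor expansion or by noting that A is similar to its Jordan form J, which has the same characteristic polynomial as A) gives
  χ_A(x) = x^4 - 13*x^3 + 63*x^2 - 135*x + 108
which factors as (x - 4)*(x - 3)^3. The eigenvalues (with algebraic multiplicities) are λ = 3 with multiplicity 3, λ = 4 with multiplicity 1.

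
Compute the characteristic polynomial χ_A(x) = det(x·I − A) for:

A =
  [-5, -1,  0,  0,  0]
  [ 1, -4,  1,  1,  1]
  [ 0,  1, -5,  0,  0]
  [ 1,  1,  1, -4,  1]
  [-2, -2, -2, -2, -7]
x^5 + 25*x^4 + 250*x^3 + 1250*x^2 + 3125*x + 3125

Expanding det(x·I − A) (e.g. by cofactor expansion or by noting that A is similar to its Jordan form J, which has the same characteristic polynomial as A) gives
  χ_A(x) = x^5 + 25*x^4 + 250*x^3 + 1250*x^2 + 3125*x + 3125
which factors as (x + 5)^5. The eigenvalues (with algebraic multiplicities) are λ = -5 with multiplicity 5.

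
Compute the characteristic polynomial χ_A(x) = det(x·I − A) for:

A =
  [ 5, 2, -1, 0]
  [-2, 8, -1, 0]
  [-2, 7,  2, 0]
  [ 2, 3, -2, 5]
x^4 - 20*x^3 + 150*x^2 - 500*x + 625

Expanding det(x·I − A) (e.g. by cofactor expansion or by noting that A is similar to its Jordan form J, which has the same characteristic polynomial as A) gives
  χ_A(x) = x^4 - 20*x^3 + 150*x^2 - 500*x + 625
which factors as (x - 5)^4. The eigenvalues (with algebraic multiplicities) are λ = 5 with multiplicity 4.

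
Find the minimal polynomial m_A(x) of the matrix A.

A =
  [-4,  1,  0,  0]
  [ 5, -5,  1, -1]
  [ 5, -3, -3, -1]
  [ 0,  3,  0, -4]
x^3 + 12*x^2 + 48*x + 64

The characteristic polynomial is χ_A(x) = (x + 4)^4, so the eigenvalues are known. The minimal polynomial is
  m_A(x) = Π_λ (x − λ)^{k_λ}
where k_λ is the size of the *largest* Jordan block for λ (equivalently, the smallest k with (A − λI)^k v = 0 for every generalised eigenvector v of λ).

  λ = -4: largest Jordan block has size 3, contributing (x + 4)^3

So m_A(x) = (x + 4)^3 = x^3 + 12*x^2 + 48*x + 64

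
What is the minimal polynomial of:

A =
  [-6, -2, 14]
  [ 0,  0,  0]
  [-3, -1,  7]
x^2 - x

The characteristic polynomial is χ_A(x) = x^2*(x - 1), so the eigenvalues are known. The minimal polynomial is
  m_A(x) = Π_λ (x − λ)^{k_λ}
where k_λ is the size of the *largest* Jordan block for λ (equivalently, the smallest k with (A − λI)^k v = 0 for every generalised eigenvector v of λ).

  λ = 0: largest Jordan block has size 1, contributing (x − 0)
  λ = 1: largest Jordan block has size 1, contributing (x − 1)

So m_A(x) = x*(x - 1) = x^2 - x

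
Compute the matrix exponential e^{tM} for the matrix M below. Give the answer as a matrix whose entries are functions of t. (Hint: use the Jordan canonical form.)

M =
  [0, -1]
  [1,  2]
e^{tM} =
  [-t*exp(t) + exp(t), -t*exp(t)]
  [t*exp(t), t*exp(t) + exp(t)]

Strategy: write M = P · J · P⁻¹ where J is a Jordan canonical form, so e^{tM} = P · e^{tJ} · P⁻¹, and e^{tJ} can be computed block-by-block.

M has Jordan form
J =
  [1, 1]
  [0, 1]
(up to reordering of blocks).

Per-block formulas:
  For a 2×2 Jordan block J_2(1): exp(t · J_2(1)) = e^(1t)·(I + t·N), where N is the 2×2 nilpotent shift.

After assembling e^{tJ} and conjugating by P, we get:

e^{tM} =
  [-t*exp(t) + exp(t), -t*exp(t)]
  [t*exp(t), t*exp(t) + exp(t)]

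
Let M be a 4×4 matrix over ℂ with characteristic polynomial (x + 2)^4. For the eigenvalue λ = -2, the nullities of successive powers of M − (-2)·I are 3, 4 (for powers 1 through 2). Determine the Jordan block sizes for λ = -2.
Block sizes for λ = -2: [2, 1, 1]

From the dimensions of kernels of powers, the number of Jordan blocks of size at least j is d_j − d_{j−1} where d_j = dim ker(N^j) (with d_0 = 0). Computing the differences gives [3, 1].
The number of blocks of size exactly k is (#blocks of size ≥ k) − (#blocks of size ≥ k + 1), so the partition is: 2 block(s) of size 1, 1 block(s) of size 2.
In nonincreasing order the block sizes are [2, 1, 1].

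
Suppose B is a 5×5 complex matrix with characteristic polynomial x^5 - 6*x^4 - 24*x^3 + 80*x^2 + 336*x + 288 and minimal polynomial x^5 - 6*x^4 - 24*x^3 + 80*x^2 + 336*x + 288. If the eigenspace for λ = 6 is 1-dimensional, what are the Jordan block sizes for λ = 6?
Block sizes for λ = 6: [2]

Step 1 — from the characteristic polynomial, algebraic multiplicity of λ = 6 is 2. From dim ker(B − (6)·I) = 1, there are exactly 1 Jordan blocks for λ = 6.
Step 2 — from the minimal polynomial, the factor (x − 6)^2 tells us the largest block for λ = 6 has size 2.
Step 3 — with total size 2, 1 blocks, and largest block 2, the block sizes (in nonincreasing order) are [2].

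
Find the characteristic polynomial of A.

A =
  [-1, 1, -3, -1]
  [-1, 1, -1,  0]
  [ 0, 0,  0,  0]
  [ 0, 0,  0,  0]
x^4

Expanding det(x·I − A) (e.g. by cofactor expansion or by noting that A is similar to its Jordan form J, which has the same characteristic polynomial as A) gives
  χ_A(x) = x^4
which factors as x^4. The eigenvalues (with algebraic multiplicities) are λ = 0 with multiplicity 4.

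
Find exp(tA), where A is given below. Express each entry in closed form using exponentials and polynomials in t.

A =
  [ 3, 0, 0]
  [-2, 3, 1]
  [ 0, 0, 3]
e^{tA} =
  [exp(3*t), 0, 0]
  [-2*t*exp(3*t), exp(3*t), t*exp(3*t)]
  [0, 0, exp(3*t)]

Strategy: write A = P · J · P⁻¹ where J is a Jordan canonical form, so e^{tA} = P · e^{tJ} · P⁻¹, and e^{tJ} can be computed block-by-block.

A has Jordan form
J =
  [3, 1, 0]
  [0, 3, 0]
  [0, 0, 3]
(up to reordering of blocks).

Per-block formulas:
  For a 2×2 Jordan block J_2(3): exp(t · J_2(3)) = e^(3t)·(I + t·N), where N is the 2×2 nilpotent shift.
  For a 1×1 block at λ = 3: exp(t · [3]) = [e^(3t)].

After assembling e^{tJ} and conjugating by P, we get:

e^{tA} =
  [exp(3*t), 0, 0]
  [-2*t*exp(3*t), exp(3*t), t*exp(3*t)]
  [0, 0, exp(3*t)]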